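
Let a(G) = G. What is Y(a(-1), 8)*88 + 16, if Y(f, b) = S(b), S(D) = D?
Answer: 720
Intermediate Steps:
Y(f, b) = b
Y(a(-1), 8)*88 + 16 = 8*88 + 16 = 704 + 16 = 720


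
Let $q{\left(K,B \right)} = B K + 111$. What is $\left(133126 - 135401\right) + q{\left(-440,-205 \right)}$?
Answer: $88036$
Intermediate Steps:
$q{\left(K,B \right)} = 111 + B K$
$\left(133126 - 135401\right) + q{\left(-440,-205 \right)} = \left(133126 - 135401\right) + \left(111 - -90200\right) = -2275 + \left(111 + 90200\right) = -2275 + 90311 = 88036$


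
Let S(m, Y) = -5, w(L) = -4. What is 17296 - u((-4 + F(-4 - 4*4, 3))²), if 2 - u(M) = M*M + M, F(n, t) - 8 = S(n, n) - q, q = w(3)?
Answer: 17384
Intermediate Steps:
q = -4
F(n, t) = 7 (F(n, t) = 8 + (-5 - 1*(-4)) = 8 + (-5 + 4) = 8 - 1 = 7)
u(M) = 2 - M - M² (u(M) = 2 - (M*M + M) = 2 - (M² + M) = 2 - (M + M²) = 2 + (-M - M²) = 2 - M - M²)
17296 - u((-4 + F(-4 - 4*4, 3))²) = 17296 - (2 - (-4 + 7)² - ((-4 + 7)²)²) = 17296 - (2 - 1*3² - (3²)²) = 17296 - (2 - 1*9 - 1*9²) = 17296 - (2 - 9 - 1*81) = 17296 - (2 - 9 - 81) = 17296 - 1*(-88) = 17296 + 88 = 17384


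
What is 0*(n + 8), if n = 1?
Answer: 0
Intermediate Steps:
0*(n + 8) = 0*(1 + 8) = 0*9 = 0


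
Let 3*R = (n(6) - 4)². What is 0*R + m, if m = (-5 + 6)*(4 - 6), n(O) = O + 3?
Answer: -2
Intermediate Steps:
n(O) = 3 + O
m = -2 (m = 1*(-2) = -2)
R = 25/3 (R = ((3 + 6) - 4)²/3 = (9 - 4)²/3 = (⅓)*5² = (⅓)*25 = 25/3 ≈ 8.3333)
0*R + m = 0*(25/3) - 2 = 0 - 2 = -2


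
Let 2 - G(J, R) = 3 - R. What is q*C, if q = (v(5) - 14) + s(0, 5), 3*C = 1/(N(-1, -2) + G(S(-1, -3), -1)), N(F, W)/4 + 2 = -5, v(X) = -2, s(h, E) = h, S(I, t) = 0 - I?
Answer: 8/45 ≈ 0.17778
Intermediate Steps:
S(I, t) = -I
G(J, R) = -1 + R (G(J, R) = 2 - (3 - R) = 2 + (-3 + R) = -1 + R)
N(F, W) = -28 (N(F, W) = -8 + 4*(-5) = -8 - 20 = -28)
C = -1/90 (C = 1/(3*(-28 + (-1 - 1))) = 1/(3*(-28 - 2)) = (⅓)/(-30) = (⅓)*(-1/30) = -1/90 ≈ -0.011111)
q = -16 (q = (-2 - 14) + 0 = -16 + 0 = -16)
q*C = -16*(-1/90) = 8/45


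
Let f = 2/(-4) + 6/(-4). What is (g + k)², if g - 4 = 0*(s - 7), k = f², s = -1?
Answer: 64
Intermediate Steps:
f = -2 (f = 2*(-¼) + 6*(-¼) = -½ - 3/2 = -2)
k = 4 (k = (-2)² = 4)
g = 4 (g = 4 + 0*(-1 - 7) = 4 + 0*(-8) = 4 + 0 = 4)
(g + k)² = (4 + 4)² = 8² = 64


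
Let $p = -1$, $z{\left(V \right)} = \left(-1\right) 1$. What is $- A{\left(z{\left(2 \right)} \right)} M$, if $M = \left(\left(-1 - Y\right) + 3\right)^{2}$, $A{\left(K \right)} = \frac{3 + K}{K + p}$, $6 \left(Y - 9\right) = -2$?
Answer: $\frac{400}{9} \approx 44.444$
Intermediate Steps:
$Y = \frac{26}{3}$ ($Y = 9 + \frac{1}{6} \left(-2\right) = 9 - \frac{1}{3} = \frac{26}{3} \approx 8.6667$)
$z{\left(V \right)} = -1$
$A{\left(K \right)} = \frac{3 + K}{-1 + K}$ ($A{\left(K \right)} = \frac{3 + K}{K - 1} = \frac{3 + K}{-1 + K}$)
$M = \frac{400}{9}$ ($M = \left(\left(-1 - \frac{26}{3}\right) + 3\right)^{2} = \left(- \frac{29}{3} + 3\right)^{2} = \left(- \frac{20}{3}\right)^{2} = \frac{400}{9} \approx 44.444$)
$- A{\left(z{\left(2 \right)} \right)} M = - \frac{3 - 1}{-1 - 1} \cdot \frac{400}{9} = - \frac{2}{-2} \cdot \frac{400}{9} = - \frac{\left(-1\right) 2}{2} \cdot \frac{400}{9} = \left(-1\right) \left(-1\right) \frac{400}{9} = 1 \cdot \frac{400}{9} = \frac{400}{9}$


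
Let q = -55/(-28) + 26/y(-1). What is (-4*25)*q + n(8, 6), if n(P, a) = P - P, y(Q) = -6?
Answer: 4975/21 ≈ 236.90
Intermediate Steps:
n(P, a) = 0
q = -199/84 (q = -55/(-28) + 26/(-6) = -55*(-1/28) + 26*(-⅙) = 55/28 - 13/3 = -199/84 ≈ -2.3690)
(-4*25)*q + n(8, 6) = -4*25*(-199/84) + 0 = -100*(-199/84) + 0 = 4975/21 + 0 = 4975/21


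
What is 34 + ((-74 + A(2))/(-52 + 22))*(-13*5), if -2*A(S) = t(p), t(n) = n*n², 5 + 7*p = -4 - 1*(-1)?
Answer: -128333/1029 ≈ -124.72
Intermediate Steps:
p = -8/7 (p = -5/7 + (-4 - 1*(-1))/7 = -5/7 + (-4 + 1)/7 = -5/7 + (⅐)*(-3) = -5/7 - 3/7 = -8/7 ≈ -1.1429)
t(n) = n³
A(S) = 256/343 (A(S) = -(-8/7)³/2 = -½*(-512/343) = 256/343)
34 + ((-74 + A(2))/(-52 + 22))*(-13*5) = 34 + ((-74 + 256/343)/(-52 + 22))*(-13*5) = 34 - 25126/343/(-30)*(-65) = 34 - 25126/343*(-1/30)*(-65) = 34 + (12563/5145)*(-65) = 34 - 163319/1029 = -128333/1029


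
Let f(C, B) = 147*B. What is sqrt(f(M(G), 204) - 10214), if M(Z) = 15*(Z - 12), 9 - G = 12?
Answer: sqrt(19774) ≈ 140.62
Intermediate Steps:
G = -3 (G = 9 - 1*12 = 9 - 12 = -3)
M(Z) = -180 + 15*Z (M(Z) = 15*(-12 + Z) = -180 + 15*Z)
sqrt(f(M(G), 204) - 10214) = sqrt(147*204 - 10214) = sqrt(29988 - 10214) = sqrt(19774)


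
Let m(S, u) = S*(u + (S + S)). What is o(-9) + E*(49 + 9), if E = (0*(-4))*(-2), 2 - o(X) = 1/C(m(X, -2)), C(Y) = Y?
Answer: 359/180 ≈ 1.9944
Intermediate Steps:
m(S, u) = S*(u + 2*S)
o(X) = 2 - 1/(X*(-2 + 2*X))
E = 0 (E = 0*(-2) = 0)
o(-9) + E*(49 + 9) = (½)*(-1 + 4*(-9)*(-1 - 9))/(-9*(-1 - 9)) + 0*(49 + 9) = (½)*(-⅑)*(-1 + 4*(-9)*(-10))/(-10) + 0*58 = (½)*(-⅑)*(-⅒)*(-1 + 360) + 0 = (½)*(-⅑)*(-⅒)*359 + 0 = 359/180 + 0 = 359/180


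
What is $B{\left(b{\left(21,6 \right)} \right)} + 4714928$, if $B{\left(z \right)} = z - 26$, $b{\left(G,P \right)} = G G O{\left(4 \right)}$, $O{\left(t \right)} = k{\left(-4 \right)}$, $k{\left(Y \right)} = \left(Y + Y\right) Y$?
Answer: $4729014$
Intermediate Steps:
$k{\left(Y \right)} = 2 Y^{2}$ ($k{\left(Y \right)} = 2 Y Y = 2 Y^{2}$)
$O{\left(t \right)} = 32$ ($O{\left(t \right)} = 2 \left(-4\right)^{2} = 2 \cdot 16 = 32$)
$b{\left(G,P \right)} = 32 G^{2}$ ($b{\left(G,P \right)} = G G 32 = G^{2} \cdot 32 = 32 G^{2}$)
$B{\left(z \right)} = -26 + z$
$B{\left(b{\left(21,6 \right)} \right)} + 4714928 = \left(-26 + 32 \cdot 21^{2}\right) + 4714928 = \left(-26 + 32 \cdot 441\right) + 4714928 = \left(-26 + 14112\right) + 4714928 = 14086 + 4714928 = 4729014$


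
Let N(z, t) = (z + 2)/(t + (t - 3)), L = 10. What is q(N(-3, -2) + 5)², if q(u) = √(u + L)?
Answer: 106/7 ≈ 15.143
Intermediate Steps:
N(z, t) = (2 + z)/(-3 + 2*t) (N(z, t) = (2 + z)/(t + (-3 + t)) = (2 + z)/(-3 + 2*t))
q(u) = √(10 + u) (q(u) = √(u + 10) = √(10 + u))
q(N(-3, -2) + 5)² = (√(10 + ((2 - 3)/(-3 + 2*(-2)) + 5)))² = (√(10 + (-1/(-3 - 4) + 5)))² = (√(10 + (-1/(-7) + 5)))² = (√(10 + (-⅐*(-1) + 5)))² = (√(10 + (⅐ + 5)))² = (√(10 + 36/7))² = (√(106/7))² = (√742/7)² = 106/7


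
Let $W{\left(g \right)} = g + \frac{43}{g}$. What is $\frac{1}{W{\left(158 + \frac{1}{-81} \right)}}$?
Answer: $\frac{1036557}{164045332} \approx 0.0063187$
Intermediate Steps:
$\frac{1}{W{\left(158 + \frac{1}{-81} \right)}} = \frac{1}{\left(158 + \frac{1}{-81}\right) + \frac{43}{158 + \frac{1}{-81}}} = \frac{1}{\left(158 - \frac{1}{81}\right) + \frac{43}{158 - \frac{1}{81}}} = \frac{1}{\frac{12797}{81} + \frac{43}{\frac{12797}{81}}} = \frac{1}{\frac{12797}{81} + 43 \cdot \frac{81}{12797}} = \frac{1}{\frac{12797}{81} + \frac{3483}{12797}} = \frac{1}{\frac{164045332}{1036557}} = \frac{1036557}{164045332}$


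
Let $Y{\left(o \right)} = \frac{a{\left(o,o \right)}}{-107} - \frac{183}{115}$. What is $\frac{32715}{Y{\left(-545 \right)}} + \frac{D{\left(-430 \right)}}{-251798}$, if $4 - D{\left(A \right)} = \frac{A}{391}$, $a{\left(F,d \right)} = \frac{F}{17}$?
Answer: $- \frac{336880988203564369}{13301101184818} \approx -25327.0$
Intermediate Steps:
$a{\left(F,d \right)} = \frac{F}{17}$ ($a{\left(F,d \right)} = F \frac{1}{17} = \frac{F}{17}$)
$D{\left(A \right)} = 4 - \frac{A}{391}$
$Y{\left(o \right)} = - \frac{183}{115} - \frac{o}{1819}$ ($Y{\left(o \right)} = \frac{\frac{1}{17} o}{-107} - \frac{183}{115} = \frac{o}{17} \left(- \frac{1}{107}\right) - \frac{183}{115} = - \frac{o}{1819} - \frac{183}{115} = - \frac{183}{115} - \frac{o}{1819}$)
$\frac{32715}{Y{\left(-545 \right)}} + \frac{D{\left(-430 \right)}}{-251798} = \frac{32715}{- \frac{183}{115} - - \frac{545}{1819}} + \frac{4 - - \frac{430}{391}}{-251798} = \frac{32715}{- \frac{183}{115} + \frac{545}{1819}} + \left(4 + \frac{430}{391}\right) \left(- \frac{1}{251798}\right) = \frac{32715}{- \frac{270202}{209185}} + \frac{1994}{391} \left(- \frac{1}{251798}\right) = 32715 \left(- \frac{209185}{270202}\right) - \frac{997}{49226509} = - \frac{6843487275}{270202} - \frac{997}{49226509} = - \frac{336880988203564369}{13301101184818}$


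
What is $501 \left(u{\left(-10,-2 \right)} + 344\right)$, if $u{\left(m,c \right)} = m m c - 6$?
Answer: $69138$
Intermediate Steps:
$u{\left(m,c \right)} = -6 + c m^{2}$ ($u{\left(m,c \right)} = m^{2} c - 6 = c m^{2} - 6 = -6 + c m^{2}$)
$501 \left(u{\left(-10,-2 \right)} + 344\right) = 501 \left(\left(-6 - 2 \left(-10\right)^{2}\right) + 344\right) = 501 \left(\left(-6 - 200\right) + 344\right) = 501 \left(-206 + 344\right) = 501 \cdot 138 = 69138$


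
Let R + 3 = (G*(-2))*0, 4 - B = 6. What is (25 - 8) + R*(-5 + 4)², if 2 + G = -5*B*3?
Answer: 14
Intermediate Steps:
B = -2 (B = 4 - 1*6 = 4 - 6 = -2)
G = 28 (G = -2 - 5*(-2)*3 = -2 + 10*3 = -2 + 30 = 28)
R = -3 (R = -3 + (28*(-2))*0 = -3 - 56*0 = -3 + 0 = -3)
(25 - 8) + R*(-5 + 4)² = (25 - 8) - 3*(-5 + 4)² = 17 - 3*(-1)² = 17 - 3*1 = 17 - 3 = 14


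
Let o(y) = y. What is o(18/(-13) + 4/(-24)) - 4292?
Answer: -334897/78 ≈ -4293.6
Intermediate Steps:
o(18/(-13) + 4/(-24)) - 4292 = (18/(-13) + 4/(-24)) - 4292 = (18*(-1/13) + 4*(-1/24)) - 4292 = (-18/13 - 1/6) - 4292 = -121/78 - 4292 = -334897/78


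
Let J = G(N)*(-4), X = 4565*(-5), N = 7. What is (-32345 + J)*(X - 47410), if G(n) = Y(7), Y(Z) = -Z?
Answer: 2269784495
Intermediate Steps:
X = -22825
G(n) = -7 (G(n) = -1*7 = -7)
J = 28 (J = -7*(-4) = 28)
(-32345 + J)*(X - 47410) = (-32345 + 28)*(-22825 - 47410) = -32317*(-70235) = 2269784495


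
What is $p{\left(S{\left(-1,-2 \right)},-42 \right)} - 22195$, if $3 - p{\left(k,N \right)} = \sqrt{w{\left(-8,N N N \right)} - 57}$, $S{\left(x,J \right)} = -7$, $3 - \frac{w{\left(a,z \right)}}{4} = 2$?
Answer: $-22192 - i \sqrt{53} \approx -22192.0 - 7.2801 i$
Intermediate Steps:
$w{\left(a,z \right)} = 4$ ($w{\left(a,z \right)} = 12 - 8 = 4$)
$p{\left(k,N \right)} = 3 - i \sqrt{53}$ ($p{\left(k,N \right)} = 3 - \sqrt{4 - 57} = 3 - \sqrt{-53} = 3 - i \sqrt{53}$)
$p{\left(S{\left(-1,-2 \right)},-42 \right)} - 22195 = \left(3 - i \sqrt{53}\right) - 22195 = -22192 - i \sqrt{53}$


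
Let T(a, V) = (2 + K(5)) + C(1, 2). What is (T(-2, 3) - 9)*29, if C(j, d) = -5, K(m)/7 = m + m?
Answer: 1682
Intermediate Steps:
K(m) = 14*m (K(m) = 7*(m + m) = 7*(2*m) = 14*m)
T(a, V) = 67 (T(a, V) = (2 + 14*5) - 5 = (2 + 70) - 5 = 72 - 5 = 67)
(T(-2, 3) - 9)*29 = (67 - 9)*29 = 58*29 = 1682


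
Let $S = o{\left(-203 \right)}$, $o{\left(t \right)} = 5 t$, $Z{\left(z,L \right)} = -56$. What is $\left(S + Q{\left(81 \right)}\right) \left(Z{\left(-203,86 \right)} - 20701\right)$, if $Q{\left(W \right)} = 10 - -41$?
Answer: $20009748$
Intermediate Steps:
$S = -1015$ ($S = 5 \left(-203\right) = -1015$)
$Q{\left(W \right)} = 51$ ($Q{\left(W \right)} = 10 + 41 = 51$)
$\left(S + Q{\left(81 \right)}\right) \left(Z{\left(-203,86 \right)} - 20701\right) = \left(-1015 + 51\right) \left(-56 - 20701\right) = \left(-964\right) \left(-20757\right) = 20009748$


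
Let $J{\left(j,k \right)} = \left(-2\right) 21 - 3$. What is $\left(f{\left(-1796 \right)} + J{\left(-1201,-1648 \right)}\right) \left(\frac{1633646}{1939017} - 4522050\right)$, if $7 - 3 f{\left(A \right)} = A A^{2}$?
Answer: $- \frac{16932248299158946598144}{1939017} \approx -8.7324 \cdot 10^{15}$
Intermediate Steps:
$f{\left(A \right)} = \frac{7}{3} - \frac{A^{3}}{3}$ ($f{\left(A \right)} = \frac{7}{3} - \frac{A A^{2}}{3} = \frac{7}{3} - \frac{A^{3}}{3}$)
$J{\left(j,k \right)} = -45$ ($J{\left(j,k \right)} = -42 - 3 = -45$)
$\left(f{\left(-1796 \right)} + J{\left(-1201,-1648 \right)}\right) \left(\frac{1633646}{1939017} - 4522050\right) = \left(\left(\frac{7}{3} - \frac{\left(-1796\right)^{3}}{3}\right) - 45\right) \left(\frac{1633646}{1939017} - 4522050\right) = \left(\left(\frac{7}{3} - - \frac{5793206336}{3}\right) - 45\right) \left(1633646 \cdot \frac{1}{1939017} - 4522050\right) = \left(\left(\frac{7}{3} + \frac{5793206336}{3}\right) - 45\right) \left(\frac{1633646}{1939017} - 4522050\right) = \left(1931068781 - 45\right) \left(- \frac{8768330191204}{1939017}\right) = 1931068736 \left(- \frac{8768330191204}{1939017}\right) = - \frac{16932248299158946598144}{1939017}$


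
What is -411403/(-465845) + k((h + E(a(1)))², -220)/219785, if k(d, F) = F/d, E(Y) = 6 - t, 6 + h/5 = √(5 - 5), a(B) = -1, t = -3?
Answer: 7975041879731/9030422561265 ≈ 0.88313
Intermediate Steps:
h = -30 (h = -30 + 5*√(5 - 5) = -30 + 5*√0 = -30 + 5*0 = -30 + 0 = -30)
E(Y) = 9 (E(Y) = 6 - 1*(-3) = 6 + 3 = 9)
-411403/(-465845) + k((h + E(a(1)))², -220)/219785 = -411403/(-465845) - 220/(-30 + 9)²/219785 = -411403*(-1/465845) - 220/((-21)²)*(1/219785) = 411403/465845 - 220/441*(1/219785) = 411403/465845 - 220*1/441*(1/219785) = 411403/465845 - 220/441*1/219785 = 411403/465845 - 44/19385037 = 7975041879731/9030422561265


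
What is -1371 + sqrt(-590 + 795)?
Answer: -1371 + sqrt(205) ≈ -1356.7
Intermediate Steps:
-1371 + sqrt(-590 + 795) = -1371 + sqrt(205)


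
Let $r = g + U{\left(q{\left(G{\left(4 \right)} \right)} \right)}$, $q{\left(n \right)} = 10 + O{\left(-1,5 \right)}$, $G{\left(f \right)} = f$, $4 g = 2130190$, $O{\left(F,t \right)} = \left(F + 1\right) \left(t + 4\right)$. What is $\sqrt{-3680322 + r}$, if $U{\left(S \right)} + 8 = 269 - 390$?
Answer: $\frac{i \sqrt{12591614}}{2} \approx 1774.2 i$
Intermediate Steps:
$O{\left(F,t \right)} = \left(1 + F\right) \left(4 + t\right)$
$g = \frac{1065095}{2}$ ($g = \frac{1}{4} \cdot 2130190 = \frac{1065095}{2} \approx 5.3255 \cdot 10^{5}$)
$q{\left(n \right)} = 10$ ($q{\left(n \right)} = 10 + \left(4 + 5 + 4 \left(-1\right) - 5\right) = 10 + \left(4 + 5 - 4 - 5\right) = 10 + 0 = 10$)
$U{\left(S \right)} = -129$ ($U{\left(S \right)} = -8 + \left(269 - 390\right) = -8 - 121 = -129$)
$r = \frac{1064837}{2}$ ($r = \frac{1065095}{2} - 129 = \frac{1064837}{2} \approx 5.3242 \cdot 10^{5}$)
$\sqrt{-3680322 + r} = \sqrt{-3680322 + \frac{1064837}{2}} = \sqrt{- \frac{6295807}{2}} = \frac{i \sqrt{12591614}}{2}$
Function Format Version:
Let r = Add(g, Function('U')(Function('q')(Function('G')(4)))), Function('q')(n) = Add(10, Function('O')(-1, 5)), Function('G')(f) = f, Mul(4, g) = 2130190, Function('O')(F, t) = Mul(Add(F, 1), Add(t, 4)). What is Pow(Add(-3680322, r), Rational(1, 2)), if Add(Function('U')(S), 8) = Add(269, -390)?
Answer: Mul(Rational(1, 2), I, Pow(12591614, Rational(1, 2))) ≈ Mul(1774.2, I)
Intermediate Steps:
Function('O')(F, t) = Mul(Add(1, F), Add(4, t))
g = Rational(1065095, 2) (g = Mul(Rational(1, 4), 2130190) = Rational(1065095, 2) ≈ 5.3255e+5)
Function('q')(n) = 10 (Function('q')(n) = Add(10, Add(4, 5, Mul(4, -1), Mul(-1, 5))) = Add(10, Add(4, 5, -4, -5)) = Add(10, 0) = 10)
Function('U')(S) = -129 (Function('U')(S) = Add(-8, Add(269, -390)) = Add(-8, -121) = -129)
r = Rational(1064837, 2) (r = Add(Rational(1065095, 2), -129) = Rational(1064837, 2) ≈ 5.3242e+5)
Pow(Add(-3680322, r), Rational(1, 2)) = Pow(Add(-3680322, Rational(1064837, 2)), Rational(1, 2)) = Pow(Rational(-6295807, 2), Rational(1, 2)) = Mul(Rational(1, 2), I, Pow(12591614, Rational(1, 2)))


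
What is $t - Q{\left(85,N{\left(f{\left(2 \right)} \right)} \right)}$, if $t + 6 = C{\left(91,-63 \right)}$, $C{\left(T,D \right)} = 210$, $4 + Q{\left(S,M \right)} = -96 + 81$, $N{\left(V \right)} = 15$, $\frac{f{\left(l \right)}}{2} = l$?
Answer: $223$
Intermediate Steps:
$f{\left(l \right)} = 2 l$
$Q{\left(S,M \right)} = -19$ ($Q{\left(S,M \right)} = -4 + \left(-96 + 81\right) = -4 - 15 = -19$)
$t = 204$ ($t = -6 + 210 = 204$)
$t - Q{\left(85,N{\left(f{\left(2 \right)} \right)} \right)} = 204 - -19 = 204 + 19 = 223$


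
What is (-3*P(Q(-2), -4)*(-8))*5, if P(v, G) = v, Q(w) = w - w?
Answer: 0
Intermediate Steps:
Q(w) = 0
(-3*P(Q(-2), -4)*(-8))*5 = (-3*0*(-8))*5 = (0*(-8))*5 = 0*5 = 0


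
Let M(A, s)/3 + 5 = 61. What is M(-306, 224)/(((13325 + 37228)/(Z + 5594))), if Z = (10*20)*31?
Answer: 660464/16851 ≈ 39.194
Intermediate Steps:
Z = 6200 (Z = 200*31 = 6200)
M(A, s) = 168 (M(A, s) = -15 + 3*61 = -15 + 183 = 168)
M(-306, 224)/(((13325 + 37228)/(Z + 5594))) = 168/(((13325 + 37228)/(6200 + 5594))) = 168/((50553/11794)) = 168/((50553*(1/11794))) = 168/(50553/11794) = 168*(11794/50553) = 660464/16851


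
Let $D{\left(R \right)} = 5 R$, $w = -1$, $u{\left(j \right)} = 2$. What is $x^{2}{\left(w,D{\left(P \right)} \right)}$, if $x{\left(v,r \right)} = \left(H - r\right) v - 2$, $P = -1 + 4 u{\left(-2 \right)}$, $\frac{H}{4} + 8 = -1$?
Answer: $4761$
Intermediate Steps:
$H = -36$ ($H = -32 + 4 \left(-1\right) = -32 - 4 = -36$)
$P = 7$ ($P = -1 + 4 \cdot 2 = -1 + 8 = 7$)
$x{\left(v,r \right)} = -2 + v \left(-36 - r\right)$ ($x{\left(v,r \right)} = \left(-36 - r\right) v - 2 = v \left(-36 - r\right) - 2 = -2 + v \left(-36 - r\right)$)
$x^{2}{\left(w,D{\left(P \right)} \right)} = \left(-2 - -36 - 5 \cdot 7 \left(-1\right)\right)^{2} = \left(-2 + 36 - 35 \left(-1\right)\right)^{2} = \left(-2 + 36 + 35\right)^{2} = 69^{2} = 4761$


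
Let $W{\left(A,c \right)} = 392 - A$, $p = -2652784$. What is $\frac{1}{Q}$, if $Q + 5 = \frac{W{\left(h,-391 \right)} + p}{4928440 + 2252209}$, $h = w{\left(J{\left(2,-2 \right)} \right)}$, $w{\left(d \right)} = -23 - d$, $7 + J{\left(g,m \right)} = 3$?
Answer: $- \frac{7180649}{38555618} \approx -0.18624$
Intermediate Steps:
$J{\left(g,m \right)} = -4$ ($J{\left(g,m \right)} = -7 + 3 = -4$)
$h = -19$ ($h = -23 - -4 = -23 + 4 = -19$)
$Q = - \frac{38555618}{7180649}$ ($Q = -5 + \frac{\left(392 - -19\right) - 2652784}{4928440 + 2252209} = -5 + \frac{\left(392 + 19\right) - 2652784}{7180649} = -5 + \left(411 - 2652784\right) \frac{1}{7180649} = -5 - \frac{2652373}{7180649} = - \frac{38555618}{7180649} \approx -5.3694$)
$\frac{1}{Q} = \frac{1}{- \frac{38555618}{7180649}} = - \frac{7180649}{38555618}$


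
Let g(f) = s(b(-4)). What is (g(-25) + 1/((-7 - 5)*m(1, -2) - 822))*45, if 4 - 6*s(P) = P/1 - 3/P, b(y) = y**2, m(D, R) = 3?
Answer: -405645/4576 ≈ -88.646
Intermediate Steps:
s(P) = 2/3 + 1/(2*P) - P/6 (s(P) = 2/3 - (P/1 - 3/P)/6 = 2/3 - (P*1 - 3/P)/6 = 2/3 - (P - 3/P)/6 = 2/3 + (1/(2*P) - P/6) = 2/3 + 1/(2*P) - P/6)
g(f) = -63/32 (g(f) = (3 - 1*(-4)**2*(-4 + (-4)**2))/(6*((-4)**2)) = (1/6)*(3 - 1*16*(-4 + 16))/16 = (1/6)*(1/16)*(3 - 1*16*12) = (1/6)*(1/16)*(3 - 192) = (1/6)*(1/16)*(-189) = -63/32)
(g(-25) + 1/((-7 - 5)*m(1, -2) - 822))*45 = (-63/32 + 1/((-7 - 5)*3 - 822))*45 = (-63/32 + 1/(-12*3 - 822))*45 = (-63/32 + 1/(-36 - 822))*45 = (-63/32 + 1/(-858))*45 = (-63/32 - 1/858)*45 = -27043/13728*45 = -405645/4576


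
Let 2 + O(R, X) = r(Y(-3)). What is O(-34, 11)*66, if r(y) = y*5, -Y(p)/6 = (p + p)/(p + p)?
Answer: -2112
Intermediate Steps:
Y(p) = -6 (Y(p) = -6*(p + p)/(p + p) = -6*2*p/(2*p) = -6*2*p*1/(2*p) = -6*1 = -6)
r(y) = 5*y
O(R, X) = -32 (O(R, X) = -2 + 5*(-6) = -2 - 30 = -32)
O(-34, 11)*66 = -32*66 = -2112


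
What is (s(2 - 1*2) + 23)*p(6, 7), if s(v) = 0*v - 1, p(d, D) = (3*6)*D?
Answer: 2772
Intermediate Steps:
p(d, D) = 18*D
s(v) = -1 (s(v) = 0 - 1 = -1)
(s(2 - 1*2) + 23)*p(6, 7) = (-1 + 23)*(18*7) = 22*126 = 2772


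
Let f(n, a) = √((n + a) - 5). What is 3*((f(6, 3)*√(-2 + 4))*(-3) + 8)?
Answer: 24 - 18*√2 ≈ -1.4558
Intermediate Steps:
f(n, a) = √(-5 + a + n) (f(n, a) = √((a + n) - 5) = √(-5 + a + n))
3*((f(6, 3)*√(-2 + 4))*(-3) + 8) = 3*((√(-5 + 3 + 6)*√(-2 + 4))*(-3) + 8) = 3*((√4*√2)*(-3) + 8) = 3*((2*√2)*(-3) + 8) = 3*(-6*√2 + 8) = 3*(8 - 6*√2) = 24 - 18*√2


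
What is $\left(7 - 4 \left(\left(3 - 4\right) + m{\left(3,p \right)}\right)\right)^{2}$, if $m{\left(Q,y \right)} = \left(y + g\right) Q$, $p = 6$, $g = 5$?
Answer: $14641$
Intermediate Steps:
$m{\left(Q,y \right)} = Q \left(5 + y\right)$ ($m{\left(Q,y \right)} = \left(y + 5\right) Q = \left(5 + y\right) Q = Q \left(5 + y\right)$)
$\left(7 - 4 \left(\left(3 - 4\right) + m{\left(3,p \right)}\right)\right)^{2} = \left(7 - 4 \left(\left(3 - 4\right) + 3 \left(5 + 6\right)\right)\right)^{2} = \left(7 - 4 \left(-1 + 3 \cdot 11\right)\right)^{2} = \left(7 - 4 \left(-1 + 33\right)\right)^{2} = \left(7 - 128\right)^{2} = \left(-121\right)^{2} = 14641$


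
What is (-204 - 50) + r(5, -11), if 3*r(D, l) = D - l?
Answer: -746/3 ≈ -248.67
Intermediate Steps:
r(D, l) = -l/3 + D/3 (r(D, l) = (D - l)/3 = -l/3 + D/3)
(-204 - 50) + r(5, -11) = (-204 - 50) + (-⅓*(-11) + (⅓)*5) = -254 + (11/3 + 5/3) = -254 + 16/3 = -746/3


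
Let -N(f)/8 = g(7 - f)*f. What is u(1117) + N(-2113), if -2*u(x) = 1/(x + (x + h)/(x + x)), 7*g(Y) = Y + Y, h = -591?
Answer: 178888827548021/17471328 ≈ 1.0239e+7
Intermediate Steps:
g(Y) = 2*Y/7 (g(Y) = (Y + Y)/7 = (2*Y)/7 = 2*Y/7)
u(x) = -1/(2*(x + (-591 + x)/(2*x))) (u(x) = -1/(2*(x + (x - 591)/(x + x))) = -1/(2*(x + (-591 + x)/((2*x)))) = -1/(2*(x + (-591 + x)*(1/(2*x)))) = -1/(2*(x + (-591 + x)/(2*x))))
N(f) = -8*f*(2 - 2*f/7) (N(f) = -8*2*(7 - f)/7*f = -8*(2 - 2*f/7)*f = -8*f*(2 - 2*f/7))
u(1117) + N(-2113) = -1*1117/(-591 + 1117 + 2*1117**2) + (16/7)*(-2113)*(-7 - 2113) = -1*1117/(-591 + 1117 + 2*1247689) + (16/7)*(-2113)*(-2120) = -1*1117/(-591 + 1117 + 2495378) + 71672960/7 = -1*1117/2495904 + 71672960/7 = -1*1117*1/2495904 + 71672960/7 = -1117/2495904 + 71672960/7 = 178888827548021/17471328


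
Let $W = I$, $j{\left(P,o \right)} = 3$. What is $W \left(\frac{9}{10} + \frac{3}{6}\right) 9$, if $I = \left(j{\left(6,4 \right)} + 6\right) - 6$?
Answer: $\frac{189}{5} \approx 37.8$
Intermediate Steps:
$I = 3$ ($I = \left(3 + 6\right) - 6 = 9 - 6 = 3$)
$W = 3$
$W \left(\frac{9}{10} + \frac{3}{6}\right) 9 = 3 \left(\frac{9}{10} + \frac{3}{6}\right) 9 = 3 \left(9 \cdot \frac{1}{10} + 3 \cdot \frac{1}{6}\right) 9 = 3 \left(\frac{9}{10} + \frac{1}{2}\right) 9 = 3 \cdot \frac{7}{5} \cdot 9 = \frac{21}{5} \cdot 9 = \frac{189}{5}$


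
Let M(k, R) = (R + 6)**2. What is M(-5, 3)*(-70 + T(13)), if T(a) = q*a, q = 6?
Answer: 648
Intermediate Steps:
M(k, R) = (6 + R)**2
T(a) = 6*a
M(-5, 3)*(-70 + T(13)) = (6 + 3)**2*(-70 + 6*13) = 9**2*(-70 + 78) = 81*8 = 648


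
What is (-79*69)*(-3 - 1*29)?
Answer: 174432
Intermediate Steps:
(-79*69)*(-3 - 1*29) = -5451*(-3 - 29) = -5451*(-32) = 174432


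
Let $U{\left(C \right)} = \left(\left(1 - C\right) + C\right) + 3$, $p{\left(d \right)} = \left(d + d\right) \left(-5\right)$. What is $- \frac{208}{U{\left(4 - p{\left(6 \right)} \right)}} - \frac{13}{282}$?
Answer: $- \frac{14677}{282} \approx -52.046$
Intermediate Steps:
$p{\left(d \right)} = - 10 d$ ($p{\left(d \right)} = 2 d \left(-5\right) = - 10 d$)
$U{\left(C \right)} = 4$ ($U{\left(C \right)} = 1 + 3 = 4$)
$- \frac{208}{U{\left(4 - p{\left(6 \right)} \right)}} - \frac{13}{282} = - \frac{208}{4} - \frac{13}{282} = \left(-208\right) \frac{1}{4} - \frac{13}{282} = -52 - \frac{13}{282} = - \frac{14677}{282}$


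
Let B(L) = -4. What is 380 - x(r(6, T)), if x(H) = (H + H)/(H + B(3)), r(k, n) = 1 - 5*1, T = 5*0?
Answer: 379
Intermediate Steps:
T = 0
r(k, n) = -4 (r(k, n) = 1 - 5 = -4)
x(H) = 2*H/(-4 + H) (x(H) = (H + H)/(H - 4) = (2*H)/(-4 + H) = 2*H/(-4 + H))
380 - x(r(6, T)) = 380 - 2*(-4)/(-4 - 4) = 380 - 2*(-4)/(-8) = 380 - 2*(-4)*(-1)/8 = 380 - 1*1 = 380 - 1 = 379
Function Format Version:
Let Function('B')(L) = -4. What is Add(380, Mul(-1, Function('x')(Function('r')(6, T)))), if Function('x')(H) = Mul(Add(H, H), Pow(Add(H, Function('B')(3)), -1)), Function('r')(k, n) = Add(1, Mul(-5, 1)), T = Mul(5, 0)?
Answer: 379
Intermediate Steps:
T = 0
Function('r')(k, n) = -4 (Function('r')(k, n) = Add(1, -5) = -4)
Function('x')(H) = Mul(2, H, Pow(Add(-4, H), -1)) (Function('x')(H) = Mul(Add(H, H), Pow(Add(H, -4), -1)) = Mul(Mul(2, H), Pow(Add(-4, H), -1)) = Mul(2, H, Pow(Add(-4, H), -1)))
Add(380, Mul(-1, Function('x')(Function('r')(6, T)))) = Add(380, Mul(-1, Mul(2, -4, Pow(Add(-4, -4), -1)))) = Add(380, Mul(-1, Mul(2, -4, Pow(-8, -1)))) = Add(380, Mul(-1, Mul(2, -4, Rational(-1, 8)))) = Add(380, Mul(-1, 1)) = Add(380, -1) = 379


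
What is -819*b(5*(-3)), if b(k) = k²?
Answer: -184275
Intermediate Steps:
-819*b(5*(-3)) = -819*(5*(-3))² = -819*(-15)² = -819*225 = -184275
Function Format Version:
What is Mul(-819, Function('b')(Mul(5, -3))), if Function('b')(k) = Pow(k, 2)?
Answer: -184275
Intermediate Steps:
Mul(-819, Function('b')(Mul(5, -3))) = Mul(-819, Pow(Mul(5, -3), 2)) = Mul(-819, Pow(-15, 2)) = Mul(-819, 225) = -184275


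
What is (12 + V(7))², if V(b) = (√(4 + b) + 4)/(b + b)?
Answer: (172 + √11)²/196 ≈ 156.82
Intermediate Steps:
V(b) = (4 + √(4 + b))/(2*b) (V(b) = (4 + √(4 + b))/((2*b)) = (4 + √(4 + b))*(1/(2*b)) = (4 + √(4 + b))/(2*b))
(12 + V(7))² = (12 + (½)*(4 + √(4 + 7))/7)² = (12 + (½)*(⅐)*(4 + √11))² = (12 + (2/7 + √11/14))² = (86/7 + √11/14)²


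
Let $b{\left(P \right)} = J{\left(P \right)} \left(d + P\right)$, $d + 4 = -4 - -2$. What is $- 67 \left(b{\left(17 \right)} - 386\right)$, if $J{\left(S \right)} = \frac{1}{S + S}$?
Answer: $\frac{878571}{34} \approx 25840.0$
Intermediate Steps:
$J{\left(S \right)} = \frac{1}{2 S}$
$d = -6$ ($d = -4 - 2 = -6$)
$b{\left(P \right)} = \frac{-6 + P}{2 P}$ ($b{\left(P \right)} = \frac{1}{2 P} \left(-6 + P\right) = \frac{-6 + P}{2 P}$)
$- 67 \left(b{\left(17 \right)} - 386\right) = - 67 \left(\frac{-6 + 17}{2 \cdot 17} - 386\right) = - 67 \left(\frac{1}{2} \cdot \frac{1}{17} \cdot 11 - 386\right) = - 67 \left(\frac{11}{34} - 386\right) = \left(-67\right) \left(- \frac{13113}{34}\right) = \frac{878571}{34}$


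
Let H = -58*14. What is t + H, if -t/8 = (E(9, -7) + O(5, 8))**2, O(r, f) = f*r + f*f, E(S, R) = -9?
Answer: -73012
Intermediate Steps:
H = -812
O(r, f) = f**2 + f*r (O(r, f) = f*r + f**2 = f**2 + f*r)
t = -72200 (t = -8*(-9 + 8*(8 + 5))**2 = -8*(-9 + 8*13)**2 = -8*(-9 + 104)**2 = -8*95**2 = -8*9025 = -72200)
t + H = -72200 - 812 = -73012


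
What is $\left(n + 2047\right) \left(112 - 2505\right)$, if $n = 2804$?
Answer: $-11608443$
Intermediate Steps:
$\left(n + 2047\right) \left(112 - 2505\right) = \left(2804 + 2047\right) \left(112 - 2505\right) = 4851 \left(-2393\right) = -11608443$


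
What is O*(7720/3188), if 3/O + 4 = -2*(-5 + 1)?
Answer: 2895/1594 ≈ 1.8162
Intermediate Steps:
O = 3/4 (O = 3/(-4 - 2*(-5 + 1)) = 3/(-4 - 2*(-4)) = 3/(-4 + 8) = 3/4 ≈ 0.75000)
O*(7720/3188) = 3*(7720/3188)/4 = 3*(7720*(1/3188))/4 = (3/4)*(1930/797) = 2895/1594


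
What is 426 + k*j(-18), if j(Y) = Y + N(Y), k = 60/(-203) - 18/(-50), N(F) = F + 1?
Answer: 61443/145 ≈ 423.74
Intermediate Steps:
N(F) = 1 + F
k = 327/5075 (k = 60*(-1/203) - 18*(-1/50) = -60/203 + 9/25 = 327/5075 ≈ 0.064433)
j(Y) = 1 + 2*Y (j(Y) = Y + (1 + Y) = 1 + 2*Y)
426 + k*j(-18) = 426 + 327*(1 + 2*(-18))/5075 = 426 + 327*(1 - 36)/5075 = 426 + (327/5075)*(-35) = 426 - 327/145 = 61443/145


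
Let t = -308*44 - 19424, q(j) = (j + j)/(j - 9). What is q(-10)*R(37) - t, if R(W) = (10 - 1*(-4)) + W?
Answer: 627564/19 ≈ 33030.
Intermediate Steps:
R(W) = 14 + W (R(W) = (10 + 4) + W = 14 + W)
q(j) = 2*j/(-9 + j) (q(j) = (2*j)/(-9 + j) = 2*j/(-9 + j))
t = -32976 (t = -13552 - 19424 = -32976)
q(-10)*R(37) - t = (2*(-10)/(-9 - 10))*(14 + 37) - 1*(-32976) = (2*(-10)/(-19))*51 + 32976 = (2*(-10)*(-1/19))*51 + 32976 = (20/19)*51 + 32976 = 1020/19 + 32976 = 627564/19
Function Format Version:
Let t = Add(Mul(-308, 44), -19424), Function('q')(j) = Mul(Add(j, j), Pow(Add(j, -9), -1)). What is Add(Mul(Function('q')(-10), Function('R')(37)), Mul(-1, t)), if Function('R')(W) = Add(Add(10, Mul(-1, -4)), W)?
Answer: Rational(627564, 19) ≈ 33030.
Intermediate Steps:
Function('R')(W) = Add(14, W) (Function('R')(W) = Add(Add(10, 4), W) = Add(14, W))
Function('q')(j) = Mul(2, j, Pow(Add(-9, j), -1)) (Function('q')(j) = Mul(Mul(2, j), Pow(Add(-9, j), -1)) = Mul(2, j, Pow(Add(-9, j), -1)))
t = -32976 (t = Add(-13552, -19424) = -32976)
Add(Mul(Function('q')(-10), Function('R')(37)), Mul(-1, t)) = Add(Mul(Mul(2, -10, Pow(Add(-9, -10), -1)), Add(14, 37)), Mul(-1, -32976)) = Add(Mul(Mul(2, -10, Pow(-19, -1)), 51), 32976) = Add(Mul(Mul(2, -10, Rational(-1, 19)), 51), 32976) = Add(Mul(Rational(20, 19), 51), 32976) = Add(Rational(1020, 19), 32976) = Rational(627564, 19)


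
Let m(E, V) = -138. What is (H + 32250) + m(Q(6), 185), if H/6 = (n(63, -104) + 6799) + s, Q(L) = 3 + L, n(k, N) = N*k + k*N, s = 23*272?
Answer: 31818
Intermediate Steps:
s = 6256
n(k, N) = 2*N*k (n(k, N) = N*k + N*k = 2*N*k)
H = -294 (H = 6*((2*(-104)*63 + 6799) + 6256) = 6*((-13104 + 6799) + 6256) = 6*(-6305 + 6256) = 6*(-49) = -294)
(H + 32250) + m(Q(6), 185) = (-294 + 32250) - 138 = 31956 - 138 = 31818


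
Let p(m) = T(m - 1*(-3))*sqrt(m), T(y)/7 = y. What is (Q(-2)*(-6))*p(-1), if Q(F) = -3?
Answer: 252*I ≈ 252.0*I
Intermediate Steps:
T(y) = 7*y
p(m) = sqrt(m)*(21 + 7*m) (p(m) = (7*(m - 1*(-3)))*sqrt(m) = (7*(m + 3))*sqrt(m) = (7*(3 + m))*sqrt(m) = (21 + 7*m)*sqrt(m) = sqrt(m)*(21 + 7*m))
(Q(-2)*(-6))*p(-1) = (-3*(-6))*(7*sqrt(-1)*(3 - 1)) = 18*(7*I*2) = 18*(14*I) = 252*I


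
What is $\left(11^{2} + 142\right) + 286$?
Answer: $549$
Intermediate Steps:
$\left(11^{2} + 142\right) + 286 = \left(121 + 142\right) + 286 = 263 + 286 = 549$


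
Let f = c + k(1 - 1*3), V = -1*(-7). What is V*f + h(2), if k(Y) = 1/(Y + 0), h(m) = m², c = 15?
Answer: 211/2 ≈ 105.50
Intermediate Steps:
V = 7
k(Y) = 1/Y
f = 29/2 (f = 15 + 1/(1 - 1*3) = 15 + 1/(1 - 3) = 15 + 1/(-2) = 15 - ½ = 29/2 ≈ 14.500)
V*f + h(2) = 7*(29/2) + 2² = 203/2 + 4 = 211/2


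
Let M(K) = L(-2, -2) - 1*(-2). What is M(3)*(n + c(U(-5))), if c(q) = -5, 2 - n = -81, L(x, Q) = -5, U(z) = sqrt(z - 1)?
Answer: -234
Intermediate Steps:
U(z) = sqrt(-1 + z)
n = 83 (n = 2 - 1*(-81) = 2 + 81 = 83)
M(K) = -3 (M(K) = -5 - 1*(-2) = -5 + 2 = -3)
M(3)*(n + c(U(-5))) = -3*(83 - 5) = -3*78 = -234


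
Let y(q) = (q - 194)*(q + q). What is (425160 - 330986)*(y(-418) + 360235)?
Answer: 82107202858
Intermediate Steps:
y(q) = 2*q*(-194 + q) (y(q) = (-194 + q)*(2*q) = 2*q*(-194 + q))
(425160 - 330986)*(y(-418) + 360235) = (425160 - 330986)*(2*(-418)*(-194 - 418) + 360235) = 94174*(2*(-418)*(-612) + 360235) = 94174*(511632 + 360235) = 94174*871867 = 82107202858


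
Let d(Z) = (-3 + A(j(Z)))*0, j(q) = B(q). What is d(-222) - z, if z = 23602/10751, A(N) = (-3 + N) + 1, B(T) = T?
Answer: -23602/10751 ≈ -2.1953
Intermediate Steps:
j(q) = q
A(N) = -2 + N
z = 23602/10751 (z = 23602*(1/10751) = 23602/10751 ≈ 2.1953)
d(Z) = 0 (d(Z) = (-3 + (-2 + Z))*0 = (-5 + Z)*0 = 0)
d(-222) - z = 0 - 1*23602/10751 = 0 - 23602/10751 = -23602/10751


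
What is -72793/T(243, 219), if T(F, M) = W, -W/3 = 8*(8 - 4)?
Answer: 72793/96 ≈ 758.26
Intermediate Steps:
W = -96 (W = -24*(8 - 4) = -24*4 = -3*32 = -96)
T(F, M) = -96
-72793/T(243, 219) = -72793/(-96) = -72793*(-1/96) = 72793/96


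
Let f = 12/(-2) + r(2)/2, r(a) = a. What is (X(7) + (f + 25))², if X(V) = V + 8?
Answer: 1225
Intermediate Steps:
X(V) = 8 + V
f = -5 (f = 12/(-2) + 2/2 = 12*(-½) + 2*(½) = -6 + 1 = -5)
(X(7) + (f + 25))² = ((8 + 7) + (-5 + 25))² = (15 + 20)² = 35² = 1225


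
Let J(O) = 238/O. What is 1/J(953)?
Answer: 953/238 ≈ 4.0042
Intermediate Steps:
1/J(953) = 1/(238/953) = 953/238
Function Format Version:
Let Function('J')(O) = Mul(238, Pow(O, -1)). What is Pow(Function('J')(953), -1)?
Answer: Rational(953, 238) ≈ 4.0042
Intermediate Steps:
Pow(Function('J')(953), -1) = Pow(Mul(238, Pow(953, -1)), -1) = Pow(Mul(238, Rational(1, 953)), -1) = Pow(Rational(238, 953), -1) = Rational(953, 238)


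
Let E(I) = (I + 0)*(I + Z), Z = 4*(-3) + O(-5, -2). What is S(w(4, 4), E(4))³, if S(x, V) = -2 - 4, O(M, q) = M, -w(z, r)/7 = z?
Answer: -216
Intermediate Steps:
w(z, r) = -7*z
Z = -17 (Z = 4*(-3) - 5 = -12 - 5 = -17)
E(I) = I*(-17 + I) (E(I) = (I + 0)*(I - 17) = I*(-17 + I))
S(x, V) = -6
S(w(4, 4), E(4))³ = (-6)³ = -216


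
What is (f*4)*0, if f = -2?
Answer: 0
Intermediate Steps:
(f*4)*0 = -2*4*0 = -8*0 = 0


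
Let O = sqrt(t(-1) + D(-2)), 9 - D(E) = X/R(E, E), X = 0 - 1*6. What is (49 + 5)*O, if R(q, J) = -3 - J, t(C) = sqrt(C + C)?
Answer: 54*sqrt(3 + I*sqrt(2)) ≈ 95.967 + 21.486*I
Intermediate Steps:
t(C) = sqrt(2)*sqrt(C) (t(C) = sqrt(2*C) = sqrt(2)*sqrt(C))
X = -6 (X = 0 - 6 = -6)
D(E) = 9 + 6/(-3 - E) (D(E) = 9 - (-6)/(-3 - E) = 9 + 6/(-3 - E))
O = sqrt(3 + I*sqrt(2)) (O = sqrt(sqrt(2)*sqrt(-1) + 3*(7 + 3*(-2))/(3 - 2)) = sqrt(sqrt(2)*I + 3*(7 - 6)/1) = sqrt(I*sqrt(2) + 3*1*1) = sqrt(I*sqrt(2) + 3) = sqrt(3 + I*sqrt(2)) ≈ 1.7772 + 0.39788*I)
(49 + 5)*O = (49 + 5)*sqrt(3 + I*sqrt(2)) = 54*sqrt(3 + I*sqrt(2))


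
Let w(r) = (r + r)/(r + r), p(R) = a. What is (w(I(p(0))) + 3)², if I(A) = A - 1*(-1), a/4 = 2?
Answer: 16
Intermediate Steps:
a = 8 (a = 4*2 = 8)
p(R) = 8
I(A) = 1 + A (I(A) = A + 1 = 1 + A)
w(r) = 1 (w(r) = (2*r)/((2*r)) = (2*r)*(1/(2*r)) = 1)
(w(I(p(0))) + 3)² = (1 + 3)² = 4² = 16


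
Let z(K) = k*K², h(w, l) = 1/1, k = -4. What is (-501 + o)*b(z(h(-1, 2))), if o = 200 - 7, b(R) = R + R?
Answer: 2464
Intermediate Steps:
h(w, l) = 1
z(K) = -4*K²
b(R) = 2*R
o = 193
(-501 + o)*b(z(h(-1, 2))) = (-501 + 193)*(2*(-4*1²)) = -616*(-4*1) = -616*(-4) = -308*(-8) = 2464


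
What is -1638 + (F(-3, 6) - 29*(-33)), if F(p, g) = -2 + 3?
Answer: -680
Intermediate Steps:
F(p, g) = 1
-1638 + (F(-3, 6) - 29*(-33)) = -1638 + (1 - 29*(-33)) = -1638 + (1 + 957) = -1638 + 958 = -680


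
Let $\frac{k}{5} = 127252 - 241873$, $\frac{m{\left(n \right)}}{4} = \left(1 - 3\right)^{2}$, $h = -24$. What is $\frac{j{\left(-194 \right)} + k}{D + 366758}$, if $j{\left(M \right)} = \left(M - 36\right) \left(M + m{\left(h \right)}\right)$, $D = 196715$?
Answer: $- \frac{532165}{563473} \approx -0.94444$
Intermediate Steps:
$m{\left(n \right)} = 16$ ($m{\left(n \right)} = 4 \left(1 - 3\right)^{2} = 4 \left(-2\right)^{2} = 4 \cdot 4 = 16$)
$k = -573105$ ($k = 5 \left(127252 - 241873\right) = 5 \left(-114621\right) = -573105$)
$j{\left(M \right)} = \left(-36 + M\right) \left(16 + M\right)$ ($j{\left(M \right)} = \left(M - 36\right) \left(M + 16\right) = \left(-36 + M\right) \left(16 + M\right)$)
$\frac{j{\left(-194 \right)} + k}{D + 366758} = \frac{\left(-576 + \left(-194\right)^{2} - -3880\right) - 573105}{196715 + 366758} = \frac{\left(-576 + 37636 + 3880\right) - 573105}{563473} = \left(40940 - 573105\right) \frac{1}{563473} = \left(-532165\right) \frac{1}{563473} = - \frac{532165}{563473}$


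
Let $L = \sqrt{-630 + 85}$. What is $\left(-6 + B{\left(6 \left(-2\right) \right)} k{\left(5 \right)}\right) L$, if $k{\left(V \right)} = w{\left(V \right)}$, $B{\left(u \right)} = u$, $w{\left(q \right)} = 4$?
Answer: $- 54 i \sqrt{545} \approx - 1260.6 i$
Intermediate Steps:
$L = i \sqrt{545}$ ($L = \sqrt{-545} = i \sqrt{545} \approx 23.345 i$)
$k{\left(V \right)} = 4$
$\left(-6 + B{\left(6 \left(-2\right) \right)} k{\left(5 \right)}\right) L = \left(-6 + 6 \left(-2\right) 4\right) i \sqrt{545} = \left(-6 - 48\right) i \sqrt{545} = - 54 i \sqrt{545}$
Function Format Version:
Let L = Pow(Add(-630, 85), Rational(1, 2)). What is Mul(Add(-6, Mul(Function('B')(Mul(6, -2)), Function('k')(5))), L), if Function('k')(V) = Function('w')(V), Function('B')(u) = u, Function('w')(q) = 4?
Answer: Mul(-54, I, Pow(545, Rational(1, 2))) ≈ Mul(-1260.6, I)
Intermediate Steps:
L = Mul(I, Pow(545, Rational(1, 2))) (L = Pow(-545, Rational(1, 2)) = Mul(I, Pow(545, Rational(1, 2))) ≈ Mul(23.345, I))
Function('k')(V) = 4
Mul(Add(-6, Mul(Function('B')(Mul(6, -2)), Function('k')(5))), L) = Mul(Add(-6, Mul(Mul(6, -2), 4)), Mul(I, Pow(545, Rational(1, 2)))) = Mul(Add(-6, Mul(-12, 4)), Mul(I, Pow(545, Rational(1, 2)))) = Mul(Add(-6, -48), Mul(I, Pow(545, Rational(1, 2)))) = Mul(-54, Mul(I, Pow(545, Rational(1, 2)))) = Mul(-54, I, Pow(545, Rational(1, 2)))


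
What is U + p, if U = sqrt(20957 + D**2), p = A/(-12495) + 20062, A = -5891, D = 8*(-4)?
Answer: 250680581/12495 + sqrt(21981) ≈ 20211.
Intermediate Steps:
D = -32
p = 250680581/12495 (p = -5891/(-12495) + 20062 = -5891*(-1/12495) + 20062 = 5891/12495 + 20062 = 250680581/12495 ≈ 20062.)
U = sqrt(21981) (U = sqrt(20957 + (-32)**2) = sqrt(20957 + 1024) = sqrt(21981) ≈ 148.26)
U + p = sqrt(21981) + 250680581/12495 = 250680581/12495 + sqrt(21981)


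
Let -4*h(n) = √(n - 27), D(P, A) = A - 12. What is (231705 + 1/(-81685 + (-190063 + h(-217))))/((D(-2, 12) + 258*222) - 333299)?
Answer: (-231705*√61 + 125930740678*I)/(276023*(√61 - 543496*I)) ≈ -0.83944 - 3.5527e-15*I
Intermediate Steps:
D(P, A) = -12 + A
h(n) = -√(-27 + n)/4 (h(n) = -√(n - 27)/4 = -√(-27 + n)/4)
(231705 + 1/(-81685 + (-190063 + h(-217))))/((D(-2, 12) + 258*222) - 333299) = (231705 + 1/(-81685 + (-190063 - √(-27 - 217)/4)))/(((-12 + 12) + 258*222) - 333299) = (231705 + 1/(-81685 + (-190063 - I*√61/2)))/((0 + 57276) - 333299) = (231705 + 1/(-81685 + (-190063 - I*√61/2)))/(57276 - 333299) = (231705 + 1/(-81685 + (-190063 - I*√61/2)))/(-276023) = (231705 + 1/(-271748 - I*√61/2))*(-1/276023) = -231705/276023 - 1/(276023*(-271748 - I*√61/2))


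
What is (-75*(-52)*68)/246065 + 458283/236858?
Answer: 35116429599/11656492754 ≈ 3.0126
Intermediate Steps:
(-75*(-52)*68)/246065 + 458283/236858 = (3900*68)*(1/246065) + 458283*(1/236858) = 265200*(1/246065) + 458283/236858 = 53040/49213 + 458283/236858 = 35116429599/11656492754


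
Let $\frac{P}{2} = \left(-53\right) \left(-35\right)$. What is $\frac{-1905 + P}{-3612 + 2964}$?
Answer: $- \frac{1805}{648} \approx -2.7855$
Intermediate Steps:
$P = 3710$ ($P = 2 \left(\left(-53\right) \left(-35\right)\right) = 2 \cdot 1855 = 3710$)
$\frac{-1905 + P}{-3612 + 2964} = \frac{-1905 + 3710}{-3612 + 2964} = \frac{1805}{-648} = 1805 \left(- \frac{1}{648}\right) = - \frac{1805}{648}$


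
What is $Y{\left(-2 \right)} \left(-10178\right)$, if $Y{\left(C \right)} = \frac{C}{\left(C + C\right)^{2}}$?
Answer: $\frac{5089}{4} \approx 1272.3$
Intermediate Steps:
$Y{\left(C \right)} = \frac{1}{4 C}$ ($Y{\left(C \right)} = \frac{C}{\left(2 C\right)^{2}} = \frac{C}{4 C^{2}} = C \frac{1}{4 C^{2}} = \frac{1}{4 C}$)
$Y{\left(-2 \right)} \left(-10178\right) = \frac{1}{4 \left(-2\right)} \left(-10178\right) = \frac{1}{4} \left(- \frac{1}{2}\right) \left(-10178\right) = \left(- \frac{1}{8}\right) \left(-10178\right) = \frac{5089}{4}$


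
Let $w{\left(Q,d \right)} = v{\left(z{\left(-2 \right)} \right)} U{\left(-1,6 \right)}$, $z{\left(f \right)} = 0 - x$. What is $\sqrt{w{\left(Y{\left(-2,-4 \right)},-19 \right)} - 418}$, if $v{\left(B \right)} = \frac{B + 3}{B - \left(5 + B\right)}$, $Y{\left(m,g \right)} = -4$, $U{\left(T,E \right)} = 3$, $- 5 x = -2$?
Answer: $\frac{i \sqrt{10489}}{5} \approx 20.483 i$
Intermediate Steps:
$x = \frac{2}{5}$ ($x = \left(- \frac{1}{5}\right) \left(-2\right) = \frac{2}{5} \approx 0.4$)
$z{\left(f \right)} = - \frac{2}{5}$ ($z{\left(f \right)} = 0 - \frac{2}{5} = - \frac{2}{5}$)
$v{\left(B \right)} = - \frac{3}{5} - \frac{B}{5}$ ($v{\left(B \right)} = \frac{3 + B}{-5} = \left(3 + B\right) \left(- \frac{1}{5}\right) = - \frac{3}{5} - \frac{B}{5}$)
$w{\left(Q,d \right)} = - \frac{39}{25}$ ($w{\left(Q,d \right)} = \left(- \frac{3}{5} - - \frac{2}{25}\right) 3 = \left(- \frac{3}{5} + \frac{2}{25}\right) 3 = \left(- \frac{13}{25}\right) 3 = - \frac{39}{25}$)
$\sqrt{w{\left(Y{\left(-2,-4 \right)},-19 \right)} - 418} = \sqrt{- \frac{39}{25} - 418} = \sqrt{- \frac{10489}{25}} = \frac{i \sqrt{10489}}{5}$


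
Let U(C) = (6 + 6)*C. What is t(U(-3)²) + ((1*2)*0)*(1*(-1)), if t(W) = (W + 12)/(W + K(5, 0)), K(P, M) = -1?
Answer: 1308/1295 ≈ 1.0100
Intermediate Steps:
U(C) = 12*C
t(W) = (12 + W)/(-1 + W) (t(W) = (W + 12)/(W - 1) = (12 + W)/(-1 + W))
t(U(-3)²) + ((1*2)*0)*(1*(-1)) = (12 + (12*(-3))²)/(-1 + (12*(-3))²) + ((1*2)*0)*(1*(-1)) = (12 + (-36)²)/(-1 + (-36)²) + (2*0)*(-1) = (12 + 1296)/(-1 + 1296) + 0*(-1) = 1308/1295 + 0 = 1308/1295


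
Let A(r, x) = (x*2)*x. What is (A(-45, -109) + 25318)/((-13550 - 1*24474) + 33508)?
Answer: -12270/1129 ≈ -10.868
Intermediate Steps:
A(r, x) = 2*x² (A(r, x) = (2*x)*x = 2*x²)
(A(-45, -109) + 25318)/((-13550 - 1*24474) + 33508) = (2*(-109)² + 25318)/((-13550 - 1*24474) + 33508) = (2*11881 + 25318)/((-13550 - 24474) + 33508) = (23762 + 25318)/(-38024 + 33508) = 49080/(-4516) = 49080*(-1/4516) = -12270/1129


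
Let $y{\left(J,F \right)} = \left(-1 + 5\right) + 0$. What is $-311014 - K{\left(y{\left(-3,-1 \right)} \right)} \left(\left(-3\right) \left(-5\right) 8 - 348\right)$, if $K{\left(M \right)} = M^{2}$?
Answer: $-307366$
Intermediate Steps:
$y{\left(J,F \right)} = 4$ ($y{\left(J,F \right)} = 4 + 0 = 4$)
$-311014 - K{\left(y{\left(-3,-1 \right)} \right)} \left(\left(-3\right) \left(-5\right) 8 - 348\right) = -311014 - 4^{2} \left(\left(-3\right) \left(-5\right) 8 - 348\right) = -311014 - 16 \left(15 \cdot 8 - 348\right) = -311014 - 16 \left(120 - 348\right) = -311014 - 16 \left(-228\right) = -311014 - -3648 = -311014 + 3648 = -307366$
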